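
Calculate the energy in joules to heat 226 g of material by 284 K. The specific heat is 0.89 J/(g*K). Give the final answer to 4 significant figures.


Q = m * cp * dT
Q = 226 * 0.89 * 284
Q = 57120 J


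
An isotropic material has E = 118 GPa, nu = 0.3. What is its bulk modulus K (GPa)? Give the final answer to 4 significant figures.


K = E / (3*(1-2*nu))
K = 118 / (3*(1-2*0.3))
K = 98.33 GPa


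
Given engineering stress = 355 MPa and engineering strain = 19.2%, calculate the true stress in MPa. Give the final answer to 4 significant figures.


sigma_true = sigma_eng * (1 + epsilon_eng)
sigma_true = 355 * (1 + 0.192)
sigma_true = 423.2 MPa


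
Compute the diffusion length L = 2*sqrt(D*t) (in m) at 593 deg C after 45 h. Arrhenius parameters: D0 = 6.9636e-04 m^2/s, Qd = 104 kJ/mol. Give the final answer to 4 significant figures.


Step 1: D = D0 * exp(-Qd/(R*T))
T = 866.15 K
D = 6.9636e-04 * exp(-104e3 / (8.314 * 866.15)) = 3.72144e-10 m^2/s
Step 2: L = 2*sqrt(D*t)
t = 45 h = 162000 s
L = 2*sqrt(3.72144e-10 * 162000) = 0.01553 m


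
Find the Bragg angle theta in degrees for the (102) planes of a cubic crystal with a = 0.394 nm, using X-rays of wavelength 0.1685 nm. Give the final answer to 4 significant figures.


d = a / sqrt(h^2+k^2+l^2)
d = 0.394 / sqrt(5) = 0.176202 nm
lambda = 2*d*sin(theta)  =>  sin(theta) = lambda / (2*d)
sin(theta) = 0.1685 / (2 * 0.176202) = 0.478144
theta = 28.56 deg


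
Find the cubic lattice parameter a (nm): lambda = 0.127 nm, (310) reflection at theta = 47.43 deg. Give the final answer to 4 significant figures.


d = lambda / (2*sin(theta))
d = 0.127 / (2*sin(47.43 deg))
d = 0.0862243 nm
a = d * sqrt(h^2+k^2+l^2) = 0.0862243 * sqrt(10)
a = 0.2727 nm


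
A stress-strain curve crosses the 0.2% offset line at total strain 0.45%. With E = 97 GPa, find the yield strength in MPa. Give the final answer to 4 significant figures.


Offset strain = 0.002
Elastic strain at yield = total_strain - offset = 4.5e-03 - 0.002 = 2.5e-03
sigma_y = E * elastic_strain = 97000 * 2.5e-03
sigma_y = 242.5 MPa


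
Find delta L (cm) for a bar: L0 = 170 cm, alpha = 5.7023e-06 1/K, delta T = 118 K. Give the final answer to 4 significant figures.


dL = L0 * alpha * dT
dL = 170 * 5.7023e-06 * 118
dL = 0.1144 cm


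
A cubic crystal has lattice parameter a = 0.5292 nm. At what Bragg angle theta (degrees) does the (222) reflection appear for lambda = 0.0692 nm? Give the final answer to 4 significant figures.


d = a / sqrt(h^2+k^2+l^2)
d = 0.5292 / sqrt(12) = 0.152767 nm
lambda = 2*d*sin(theta)  =>  sin(theta) = lambda / (2*d)
sin(theta) = 0.0692 / (2 * 0.152767) = 0.226489
theta = 13.09 deg


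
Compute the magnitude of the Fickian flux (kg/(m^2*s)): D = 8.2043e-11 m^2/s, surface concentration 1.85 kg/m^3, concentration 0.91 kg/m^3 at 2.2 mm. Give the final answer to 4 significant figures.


J = -D * (dC/dx) = D * (C1 - C2) / dx
J = 8.2043e-11 * (1.85 - 0.91) / 2.2e-03
J = 3.505e-08 kg/(m^2*s)


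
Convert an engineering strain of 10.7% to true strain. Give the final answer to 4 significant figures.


epsilon_true = ln(1 + epsilon_eng)
epsilon_true = ln(1 + 0.107)
epsilon_true = 0.1017


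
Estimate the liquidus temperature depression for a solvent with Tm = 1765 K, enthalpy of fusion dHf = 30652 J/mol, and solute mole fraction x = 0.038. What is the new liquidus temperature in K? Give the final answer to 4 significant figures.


dT = R*Tm^2*x / dHf
dT = 8.314 * 1765^2 * 0.038 / 30652
dT = 32.1088 K
T_new = 1765 - 32.1088 = 1733 K


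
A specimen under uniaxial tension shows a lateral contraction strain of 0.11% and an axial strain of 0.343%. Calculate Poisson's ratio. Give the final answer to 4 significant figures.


nu = -epsilon_lat / epsilon_axial
Lateral strain is contraction (negative), so using magnitudes:
nu = 0.11 / 0.343
nu = 0.3207


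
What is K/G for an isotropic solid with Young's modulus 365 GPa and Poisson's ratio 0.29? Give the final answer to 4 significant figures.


G = E / (2*(1+nu))
G = 365 / (2*(1+0.29)) = 141.473 GPa
K = E / (3*(1-2*nu))
K = 365 / (3*(1-2*0.29)) = 289.683 GPa
K/G = 289.683 / 141.473 = 2.048


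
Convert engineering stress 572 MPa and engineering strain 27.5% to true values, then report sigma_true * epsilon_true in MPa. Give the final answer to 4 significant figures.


sigma_true = sigma_eng * (1 + epsilon_eng)
sigma_true = 572 * (1 + 0.275) = 729.3 MPa
epsilon_true = ln(1 + epsilon_eng)
epsilon_true = ln(1 + 0.275) = 0.242946
sigma_true * epsilon_true = 729.3 * 0.242946 = 177.2 MPa


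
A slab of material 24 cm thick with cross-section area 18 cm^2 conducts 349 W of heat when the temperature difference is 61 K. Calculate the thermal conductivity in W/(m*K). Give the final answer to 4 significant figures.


k = Q*L / (A*dT)
L = 0.24 m, A = 1.8e-03 m^2
k = 349 * 0.24 / (1.8e-03 * 61)
k = 762.8 W/(m*K)


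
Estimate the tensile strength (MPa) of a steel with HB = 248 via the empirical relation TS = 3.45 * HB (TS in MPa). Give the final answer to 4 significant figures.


TS (MPa) = 3.45 * HB
TS = 3.45 * 248
TS = 855.6 MPa


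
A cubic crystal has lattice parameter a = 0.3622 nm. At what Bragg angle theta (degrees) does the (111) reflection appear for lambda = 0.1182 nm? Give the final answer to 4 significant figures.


d = a / sqrt(h^2+k^2+l^2)
d = 0.3622 / sqrt(3) = 0.209116 nm
lambda = 2*d*sin(theta)  =>  sin(theta) = lambda / (2*d)
sin(theta) = 0.1182 / (2 * 0.209116) = 0.282618
theta = 16.42 deg


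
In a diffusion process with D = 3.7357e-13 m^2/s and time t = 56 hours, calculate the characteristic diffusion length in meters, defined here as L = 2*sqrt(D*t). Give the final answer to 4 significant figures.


t = 56 hr = 201600 s
Diffusion length = 2*sqrt(D*t)
= 2*sqrt(3.7357e-13 * 201600)
= 5.489e-04 m


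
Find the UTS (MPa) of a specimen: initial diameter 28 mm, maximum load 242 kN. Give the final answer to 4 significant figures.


A0 = pi*(d/2)^2 = pi*(28/2)^2 = 615.752 mm^2
UTS = F_max / A0 = 242*1000 / 615.752
UTS = 393 MPa


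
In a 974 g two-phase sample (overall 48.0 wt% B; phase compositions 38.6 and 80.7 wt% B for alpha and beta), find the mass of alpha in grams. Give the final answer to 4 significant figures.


f_alpha = (C_beta - C0) / (C_beta - C_alpha)
f_alpha = (80.7 - 48.0) / (80.7 - 38.6) = 0.776722
m_alpha = f_alpha * m_total = 0.776722 * 974 = 756.5 g


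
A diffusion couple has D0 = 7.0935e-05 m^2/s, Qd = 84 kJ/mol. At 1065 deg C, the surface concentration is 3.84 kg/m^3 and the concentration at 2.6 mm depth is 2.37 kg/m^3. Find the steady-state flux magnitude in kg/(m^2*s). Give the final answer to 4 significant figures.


Step 1: D = D0 * exp(-Qd/(R*T))
T = 1065 + 273.15 = 1338.15 K
D = 7.0935e-05 * exp(-84e3 / (8.314 * 1338.15)) = 3.73083e-08 m^2/s
Step 2: J = D * (C1 - C2) / dx
J = 3.73083e-08 * (3.84 - 2.37) / 2.6e-03
J = 2.109e-05 kg/(m^2*s)


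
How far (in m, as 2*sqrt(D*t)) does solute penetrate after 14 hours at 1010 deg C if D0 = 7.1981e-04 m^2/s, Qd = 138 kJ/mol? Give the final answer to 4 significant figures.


Step 1: D = D0 * exp(-Qd/(R*T))
T = 1283.15 K
D = 7.1981e-04 * exp(-138e3 / (8.314 * 1283.15)) = 1.73497e-09 m^2/s
Step 2: L = 2*sqrt(D*t)
t = 14 h = 50400 s
L = 2*sqrt(1.73497e-09 * 50400) = 0.0187 m


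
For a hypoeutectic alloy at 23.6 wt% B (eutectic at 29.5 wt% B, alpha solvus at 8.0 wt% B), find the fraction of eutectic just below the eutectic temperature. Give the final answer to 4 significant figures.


f_primary = (C_e - C0) / (C_e - C_alpha_max)
f_primary = (29.5 - 23.6) / (29.5 - 8.0)
f_primary = 0.274419
f_eutectic = 1 - 0.274419 = 0.7256


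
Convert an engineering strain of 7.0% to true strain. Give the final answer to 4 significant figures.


epsilon_true = ln(1 + epsilon_eng)
epsilon_true = ln(1 + 0.07)
epsilon_true = 0.06766


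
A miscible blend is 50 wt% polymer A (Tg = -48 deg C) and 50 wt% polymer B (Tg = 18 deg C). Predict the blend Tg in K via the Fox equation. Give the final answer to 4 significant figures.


1/Tg = w1/Tg1 + w2/Tg2 (in Kelvin)
Tg1 = 225.15 K, Tg2 = 291.15 K
1/Tg = 0.5/225.15 + 0.5/291.15
Tg = 253.9 K


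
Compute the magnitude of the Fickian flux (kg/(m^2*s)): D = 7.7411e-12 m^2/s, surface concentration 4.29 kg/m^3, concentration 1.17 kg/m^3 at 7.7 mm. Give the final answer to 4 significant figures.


J = -D * (dC/dx) = D * (C1 - C2) / dx
J = 7.7411e-12 * (4.29 - 1.17) / 7.7e-03
J = 3.137e-09 kg/(m^2*s)


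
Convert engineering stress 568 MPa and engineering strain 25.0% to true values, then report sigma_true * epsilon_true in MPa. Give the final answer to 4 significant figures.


sigma_true = sigma_eng * (1 + epsilon_eng)
sigma_true = 568 * (1 + 0.25) = 710 MPa
epsilon_true = ln(1 + epsilon_eng)
epsilon_true = ln(1 + 0.25) = 0.223144
sigma_true * epsilon_true = 710 * 0.223144 = 158.4 MPa


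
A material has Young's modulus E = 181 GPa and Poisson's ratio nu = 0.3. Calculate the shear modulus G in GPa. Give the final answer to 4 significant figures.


G = E / (2*(1+nu))
G = 181 / (2*(1+0.3))
G = 69.62 GPa


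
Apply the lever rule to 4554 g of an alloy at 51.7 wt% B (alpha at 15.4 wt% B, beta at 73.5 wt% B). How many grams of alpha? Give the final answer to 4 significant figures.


f_alpha = (C_beta - C0) / (C_beta - C_alpha)
f_alpha = (73.5 - 51.7) / (73.5 - 15.4) = 0.375215
m_alpha = f_alpha * m_total = 0.375215 * 4554 = 1709 g


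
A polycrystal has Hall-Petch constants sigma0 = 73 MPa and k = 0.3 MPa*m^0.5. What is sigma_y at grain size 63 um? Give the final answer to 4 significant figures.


sigma_y = sigma0 + k / sqrt(d)
d = 63 um = 6.3e-05 m
sigma_y = 73 + 0.3 / sqrt(6.3e-05)
sigma_y = 110.8 MPa


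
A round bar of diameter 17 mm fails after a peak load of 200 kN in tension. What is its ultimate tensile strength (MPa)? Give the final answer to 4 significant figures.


A0 = pi*(d/2)^2 = pi*(17/2)^2 = 226.98 mm^2
UTS = F_max / A0 = 200*1000 / 226.98
UTS = 881.1 MPa


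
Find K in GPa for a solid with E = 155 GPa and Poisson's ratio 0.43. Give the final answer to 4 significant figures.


K = E / (3*(1-2*nu))
K = 155 / (3*(1-2*0.43))
K = 369 GPa


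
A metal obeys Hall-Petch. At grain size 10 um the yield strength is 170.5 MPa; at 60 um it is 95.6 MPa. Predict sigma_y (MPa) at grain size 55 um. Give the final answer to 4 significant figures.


sigma_y = sigma0 + k / sqrt(d)
1/sqrt(d1) = 1/sqrt(1e-05) = 316.228;  1/sqrt(d2) = 129.099
k = (sigma1 - sigma2) / (1/sqrt(d1) - 1/sqrt(d2)) = (170.5 - 95.6) / (316.228 - 129.099) = 0.40026 MPa*m^0.5
sigma0 = sigma1 - k/sqrt(d1) = 170.5 - 0.40026*316.228 = 43.9266 MPa
sigma_y(d3) = 43.9266 + 0.40026 / sqrt(5.5e-05) = 97.9 MPa


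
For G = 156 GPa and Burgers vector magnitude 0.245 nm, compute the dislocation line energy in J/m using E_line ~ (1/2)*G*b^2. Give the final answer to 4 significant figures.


E = G*b^2/2
b = 0.245 nm = 2.45e-10 m
G = 156 GPa = 1.56e+11 Pa
E = 0.5 * 1.56e+11 * (2.45e-10)^2
E = 4.682e-09 J/m


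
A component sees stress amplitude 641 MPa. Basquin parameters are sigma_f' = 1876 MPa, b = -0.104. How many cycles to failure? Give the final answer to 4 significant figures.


sigma_a = sigma_f' * (2*Nf)^b
2*Nf = (sigma_a / sigma_f')^(1/b)
2*Nf = (641 / 1876)^(1/-0.104)
2*Nf = 30505.1
Nf = 15250 cycles


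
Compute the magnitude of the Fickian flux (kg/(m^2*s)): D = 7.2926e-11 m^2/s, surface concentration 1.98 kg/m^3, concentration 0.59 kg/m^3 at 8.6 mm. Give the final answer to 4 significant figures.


J = -D * (dC/dx) = D * (C1 - C2) / dx
J = 7.2926e-11 * (1.98 - 0.59) / 8.6e-03
J = 1.179e-08 kg/(m^2*s)


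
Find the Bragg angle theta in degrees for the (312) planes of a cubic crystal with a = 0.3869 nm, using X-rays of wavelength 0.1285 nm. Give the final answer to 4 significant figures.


d = a / sqrt(h^2+k^2+l^2)
d = 0.3869 / sqrt(14) = 0.103403 nm
lambda = 2*d*sin(theta)  =>  sin(theta) = lambda / (2*d)
sin(theta) = 0.1285 / (2 * 0.103403) = 0.621353
theta = 38.42 deg


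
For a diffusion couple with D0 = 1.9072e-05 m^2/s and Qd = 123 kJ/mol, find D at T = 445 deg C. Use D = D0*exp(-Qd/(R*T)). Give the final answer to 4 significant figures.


D = D0 * exp(-Qd / (R*T))
T = 718.15 K
D = 1.9072e-05 * exp(-123e3 / (8.314 * 718.15))
D = 2.156e-14 m^2/s


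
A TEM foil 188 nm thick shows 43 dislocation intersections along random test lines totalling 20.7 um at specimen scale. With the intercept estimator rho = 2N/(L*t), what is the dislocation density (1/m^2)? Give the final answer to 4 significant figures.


rho = 2N / (L * t)
L = 20.7 um = 2.07e-05 m, t = 188 nm = 1.88e-07 m
rho = 2 * 43 / (2.07e-05 * 1.88e-07)
rho = 2.21e+13 1/m^2


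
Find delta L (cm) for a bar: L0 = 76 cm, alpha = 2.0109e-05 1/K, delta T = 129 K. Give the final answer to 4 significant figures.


dL = L0 * alpha * dT
dL = 76 * 2.0109e-05 * 129
dL = 0.1971 cm


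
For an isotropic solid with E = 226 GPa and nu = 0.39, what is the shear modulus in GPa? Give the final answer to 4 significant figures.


G = E / (2*(1+nu))
G = 226 / (2*(1+0.39))
G = 81.29 GPa


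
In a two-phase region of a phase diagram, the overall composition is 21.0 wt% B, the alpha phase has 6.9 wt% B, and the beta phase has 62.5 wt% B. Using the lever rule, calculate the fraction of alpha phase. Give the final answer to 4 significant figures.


f_alpha = (C_beta - C0) / (C_beta - C_alpha)
f_alpha = (62.5 - 21.0) / (62.5 - 6.9)
f_alpha = 0.7464


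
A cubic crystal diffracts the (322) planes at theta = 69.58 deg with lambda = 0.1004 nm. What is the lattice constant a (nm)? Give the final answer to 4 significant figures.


d = lambda / (2*sin(theta))
d = 0.1004 / (2*sin(69.58 deg))
d = 0.0535661 nm
a = d * sqrt(h^2+k^2+l^2) = 0.0535661 * sqrt(17)
a = 0.2209 nm


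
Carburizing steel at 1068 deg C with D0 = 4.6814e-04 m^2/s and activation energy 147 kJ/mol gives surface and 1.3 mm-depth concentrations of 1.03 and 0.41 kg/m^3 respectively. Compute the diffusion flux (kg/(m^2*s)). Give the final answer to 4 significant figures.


Step 1: D = D0 * exp(-Qd/(R*T))
T = 1068 + 273.15 = 1341.15 K
D = 4.6814e-04 * exp(-147e3 / (8.314 * 1341.15)) = 8.80774e-10 m^2/s
Step 2: J = D * (C1 - C2) / dx
J = 8.80774e-10 * (1.03 - 0.41) / 1.3e-03
J = 4.201e-07 kg/(m^2*s)


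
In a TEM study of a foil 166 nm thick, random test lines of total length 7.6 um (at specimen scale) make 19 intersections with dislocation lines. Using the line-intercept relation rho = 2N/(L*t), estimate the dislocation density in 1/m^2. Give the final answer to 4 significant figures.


rho = 2N / (L * t)
L = 7.6 um = 7.6e-06 m, t = 166 nm = 1.66e-07 m
rho = 2 * 19 / (7.6e-06 * 1.66e-07)
rho = 3.012e+13 1/m^2


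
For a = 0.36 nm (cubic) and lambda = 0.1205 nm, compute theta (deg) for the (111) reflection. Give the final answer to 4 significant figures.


d = a / sqrt(h^2+k^2+l^2)
d = 0.36 / sqrt(3) = 0.207846 nm
lambda = 2*d*sin(theta)  =>  sin(theta) = lambda / (2*d)
sin(theta) = 0.1205 / (2 * 0.207846) = 0.289878
theta = 16.85 deg


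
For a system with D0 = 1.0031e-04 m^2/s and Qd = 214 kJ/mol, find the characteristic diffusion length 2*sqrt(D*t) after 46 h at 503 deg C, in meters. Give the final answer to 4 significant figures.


Step 1: D = D0 * exp(-Qd/(R*T))
T = 776.15 K
D = 1.0031e-04 * exp(-214e3 / (8.314 * 776.15)) = 3.96912e-19 m^2/s
Step 2: L = 2*sqrt(D*t)
t = 46 h = 165600 s
L = 2*sqrt(3.96912e-19 * 165600) = 5.128e-07 m


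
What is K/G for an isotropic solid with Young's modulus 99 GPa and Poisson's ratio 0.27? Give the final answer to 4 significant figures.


G = E / (2*(1+nu))
G = 99 / (2*(1+0.27)) = 38.9764 GPa
K = E / (3*(1-2*nu))
K = 99 / (3*(1-2*0.27)) = 71.7391 GPa
K/G = 71.7391 / 38.9764 = 1.841


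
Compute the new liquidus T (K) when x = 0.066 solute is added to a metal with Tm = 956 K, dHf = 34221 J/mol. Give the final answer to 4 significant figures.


dT = R*Tm^2*x / dHf
dT = 8.314 * 956^2 * 0.066 / 34221
dT = 14.6547 K
T_new = 956 - 14.6547 = 941.3 K


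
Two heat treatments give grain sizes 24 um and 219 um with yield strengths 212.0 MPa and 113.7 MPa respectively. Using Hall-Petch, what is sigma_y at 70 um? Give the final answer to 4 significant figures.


sigma_y = sigma0 + k / sqrt(d)
1/sqrt(d1) = 1/sqrt(2.4e-05) = 204.124;  1/sqrt(d2) = 67.5737
k = (sigma1 - sigma2) / (1/sqrt(d1) - 1/sqrt(d2)) = (212.0 - 113.7) / (204.124 - 67.5737) = 0.719881 MPa*m^0.5
sigma0 = sigma1 - k/sqrt(d1) = 212.0 - 0.719881*204.124 = 65.055 MPa
sigma_y(d3) = 65.055 + 0.719881 / sqrt(7e-05) = 151.1 MPa


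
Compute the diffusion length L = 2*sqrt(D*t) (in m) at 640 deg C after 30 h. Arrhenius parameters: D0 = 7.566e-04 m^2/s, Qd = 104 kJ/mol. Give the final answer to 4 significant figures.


Step 1: D = D0 * exp(-Qd/(R*T))
T = 913.15 K
D = 7.566e-04 * exp(-104e3 / (8.314 * 913.15)) = 8.50298e-10 m^2/s
Step 2: L = 2*sqrt(D*t)
t = 30 h = 108000 s
L = 2*sqrt(8.50298e-10 * 108000) = 0.01917 m


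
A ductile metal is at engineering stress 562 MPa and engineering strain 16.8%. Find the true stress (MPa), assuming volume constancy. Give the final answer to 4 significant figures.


sigma_true = sigma_eng * (1 + epsilon_eng)
sigma_true = 562 * (1 + 0.168)
sigma_true = 656.4 MPa


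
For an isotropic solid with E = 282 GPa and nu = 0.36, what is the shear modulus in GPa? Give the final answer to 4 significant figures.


G = E / (2*(1+nu))
G = 282 / (2*(1+0.36))
G = 103.7 GPa


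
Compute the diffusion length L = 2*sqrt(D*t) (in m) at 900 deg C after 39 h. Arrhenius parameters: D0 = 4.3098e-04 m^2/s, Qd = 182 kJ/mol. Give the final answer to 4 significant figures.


Step 1: D = D0 * exp(-Qd/(R*T))
T = 1173.15 K
D = 4.3098e-04 * exp(-182e3 / (8.314 * 1173.15)) = 3.39307e-12 m^2/s
Step 2: L = 2*sqrt(D*t)
t = 39 h = 140400 s
L = 2*sqrt(3.39307e-12 * 140400) = 1.38e-03 m


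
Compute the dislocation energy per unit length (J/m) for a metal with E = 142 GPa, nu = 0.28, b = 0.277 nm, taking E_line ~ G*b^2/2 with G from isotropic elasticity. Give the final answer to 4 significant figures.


Step 1: G = E / (2*(1+nu))
G = 142 / (2*(1+0.28)) = 55.4688 GPa = 5.54688e+10 Pa
Step 2: E_line = G*b^2/2
b = 0.277 nm = 2.77e-10 m
E_line = 0.5 * 5.54688e+10 * (2.77e-10)^2 = 2.128e-09 J/m


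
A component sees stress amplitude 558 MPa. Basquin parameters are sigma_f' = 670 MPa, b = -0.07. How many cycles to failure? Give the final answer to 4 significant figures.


sigma_a = sigma_f' * (2*Nf)^b
2*Nf = (sigma_a / sigma_f')^(1/b)
2*Nf = (558 / 670)^(1/-0.07)
2*Nf = 13.6416
Nf = 6.821 cycles


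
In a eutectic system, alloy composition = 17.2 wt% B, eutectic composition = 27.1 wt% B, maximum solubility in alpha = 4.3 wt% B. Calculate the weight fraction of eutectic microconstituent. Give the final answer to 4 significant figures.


f_primary = (C_e - C0) / (C_e - C_alpha_max)
f_primary = (27.1 - 17.2) / (27.1 - 4.3)
f_primary = 0.434211
f_eutectic = 1 - 0.434211 = 0.5658


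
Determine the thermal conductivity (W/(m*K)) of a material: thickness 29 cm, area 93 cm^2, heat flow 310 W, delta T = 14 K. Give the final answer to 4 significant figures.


k = Q*L / (A*dT)
L = 0.29 m, A = 9.3e-03 m^2
k = 310 * 0.29 / (9.3e-03 * 14)
k = 690.5 W/(m*K)


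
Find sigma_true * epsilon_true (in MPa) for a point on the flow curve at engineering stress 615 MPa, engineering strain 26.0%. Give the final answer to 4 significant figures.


sigma_true = sigma_eng * (1 + epsilon_eng)
sigma_true = 615 * (1 + 0.26) = 774.9 MPa
epsilon_true = ln(1 + epsilon_eng)
epsilon_true = ln(1 + 0.26) = 0.231112
sigma_true * epsilon_true = 774.9 * 0.231112 = 179.1 MPa


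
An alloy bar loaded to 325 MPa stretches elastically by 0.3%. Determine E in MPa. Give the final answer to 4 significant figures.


E = sigma / epsilon
epsilon = 0.3% = 3e-03
E = 325 / 3e-03
E = 108300 MPa


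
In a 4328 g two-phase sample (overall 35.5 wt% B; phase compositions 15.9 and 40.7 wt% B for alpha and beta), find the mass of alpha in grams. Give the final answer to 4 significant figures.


f_alpha = (C_beta - C0) / (C_beta - C_alpha)
f_alpha = (40.7 - 35.5) / (40.7 - 15.9) = 0.209677
m_alpha = f_alpha * m_total = 0.209677 * 4328 = 907.5 g


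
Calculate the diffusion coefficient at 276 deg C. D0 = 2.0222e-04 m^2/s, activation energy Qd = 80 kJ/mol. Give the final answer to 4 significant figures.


D = D0 * exp(-Qd / (R*T))
T = 549.15 K
D = 2.0222e-04 * exp(-80e3 / (8.314 * 549.15))
D = 4.966e-12 m^2/s


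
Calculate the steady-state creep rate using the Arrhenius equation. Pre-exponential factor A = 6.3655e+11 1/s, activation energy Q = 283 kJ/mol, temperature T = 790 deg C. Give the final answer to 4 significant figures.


rate = A * exp(-Q / (R*T))
T = 790 + 273.15 = 1063.15 K
rate = 6.3655e+11 * exp(-283e3 / (8.314 * 1063.15))
rate = 7.925e-03 1/s


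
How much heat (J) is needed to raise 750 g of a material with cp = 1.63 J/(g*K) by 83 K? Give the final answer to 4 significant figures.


Q = m * cp * dT
Q = 750 * 1.63 * 83
Q = 101500 J


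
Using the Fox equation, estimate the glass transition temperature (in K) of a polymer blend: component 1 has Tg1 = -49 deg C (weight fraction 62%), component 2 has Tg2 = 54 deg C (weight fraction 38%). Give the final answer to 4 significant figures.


1/Tg = w1/Tg1 + w2/Tg2 (in Kelvin)
Tg1 = 224.15 K, Tg2 = 327.15 K
1/Tg = 0.62/224.15 + 0.38/327.15
Tg = 254.6 K


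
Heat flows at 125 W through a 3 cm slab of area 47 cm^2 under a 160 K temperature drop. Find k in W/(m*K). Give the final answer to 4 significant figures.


k = Q*L / (A*dT)
L = 0.03 m, A = 4.7e-03 m^2
k = 125 * 0.03 / (4.7e-03 * 160)
k = 4.987 W/(m*K)


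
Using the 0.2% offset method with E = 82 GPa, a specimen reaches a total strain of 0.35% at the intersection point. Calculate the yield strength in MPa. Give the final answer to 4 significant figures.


Offset strain = 0.002
Elastic strain at yield = total_strain - offset = 3.5e-03 - 0.002 = 1.5e-03
sigma_y = E * elastic_strain = 82000 * 1.5e-03
sigma_y = 123 MPa


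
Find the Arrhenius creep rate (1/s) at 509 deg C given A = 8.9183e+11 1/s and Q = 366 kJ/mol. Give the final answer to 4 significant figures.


rate = A * exp(-Q / (R*T))
T = 509 + 273.15 = 782.15 K
rate = 8.9183e+11 * exp(-366e3 / (8.314 * 782.15))
rate = 3.211e-13 1/s


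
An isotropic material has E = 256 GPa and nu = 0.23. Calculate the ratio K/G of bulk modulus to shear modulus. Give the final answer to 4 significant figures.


G = E / (2*(1+nu))
G = 256 / (2*(1+0.23)) = 104.065 GPa
K = E / (3*(1-2*nu))
K = 256 / (3*(1-2*0.23)) = 158.025 GPa
K/G = 158.025 / 104.065 = 1.519


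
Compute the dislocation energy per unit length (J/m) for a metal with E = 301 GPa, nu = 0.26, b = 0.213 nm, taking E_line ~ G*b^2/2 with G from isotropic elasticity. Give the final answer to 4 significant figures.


Step 1: G = E / (2*(1+nu))
G = 301 / (2*(1+0.26)) = 119.444 GPa = 1.19444e+11 Pa
Step 2: E_line = G*b^2/2
b = 0.213 nm = 2.13e-10 m
E_line = 0.5 * 1.19444e+11 * (2.13e-10)^2 = 2.71e-09 J/m


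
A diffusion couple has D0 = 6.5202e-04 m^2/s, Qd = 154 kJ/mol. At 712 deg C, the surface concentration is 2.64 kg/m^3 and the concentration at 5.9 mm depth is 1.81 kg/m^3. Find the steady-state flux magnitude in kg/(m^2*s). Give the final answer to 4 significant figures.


Step 1: D = D0 * exp(-Qd/(R*T))
T = 712 + 273.15 = 985.15 K
D = 6.5202e-04 * exp(-154e3 / (8.314 * 985.15)) = 4.45221e-12 m^2/s
Step 2: J = D * (C1 - C2) / dx
J = 4.45221e-12 * (2.64 - 1.81) / 5.9e-03
J = 6.263e-10 kg/(m^2*s)


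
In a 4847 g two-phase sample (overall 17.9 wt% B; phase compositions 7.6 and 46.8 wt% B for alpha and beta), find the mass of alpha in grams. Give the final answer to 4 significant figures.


f_alpha = (C_beta - C0) / (C_beta - C_alpha)
f_alpha = (46.8 - 17.9) / (46.8 - 7.6) = 0.737245
m_alpha = f_alpha * m_total = 0.737245 * 4847 = 3573 g


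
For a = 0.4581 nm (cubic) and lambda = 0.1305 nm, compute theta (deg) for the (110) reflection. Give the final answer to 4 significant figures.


d = a / sqrt(h^2+k^2+l^2)
d = 0.4581 / sqrt(2) = 0.323926 nm
lambda = 2*d*sin(theta)  =>  sin(theta) = lambda / (2*d)
sin(theta) = 0.1305 / (2 * 0.323926) = 0.201435
theta = 11.62 deg


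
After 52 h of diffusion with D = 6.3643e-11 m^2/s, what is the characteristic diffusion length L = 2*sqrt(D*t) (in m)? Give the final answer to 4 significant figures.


t = 52 hr = 187200 s
Diffusion length = 2*sqrt(D*t)
= 2*sqrt(6.3643e-11 * 187200)
= 6.903e-03 m


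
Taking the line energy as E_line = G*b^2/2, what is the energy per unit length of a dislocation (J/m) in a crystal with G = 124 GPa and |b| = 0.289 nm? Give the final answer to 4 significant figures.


E = G*b^2/2
b = 0.289 nm = 2.89e-10 m
G = 124 GPa = 1.24e+11 Pa
E = 0.5 * 1.24e+11 * (2.89e-10)^2
E = 5.178e-09 J/m


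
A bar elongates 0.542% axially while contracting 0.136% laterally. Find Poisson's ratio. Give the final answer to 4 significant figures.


nu = -epsilon_lat / epsilon_axial
Lateral strain is contraction (negative), so using magnitudes:
nu = 0.136 / 0.542
nu = 0.2509


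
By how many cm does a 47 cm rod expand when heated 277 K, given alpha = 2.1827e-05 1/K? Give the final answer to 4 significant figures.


dL = L0 * alpha * dT
dL = 47 * 2.1827e-05 * 277
dL = 0.2842 cm


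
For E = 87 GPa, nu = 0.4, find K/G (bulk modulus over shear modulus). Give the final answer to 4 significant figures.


G = E / (2*(1+nu))
G = 87 / (2*(1+0.4)) = 31.0714 GPa
K = E / (3*(1-2*nu))
K = 87 / (3*(1-2*0.4)) = 145 GPa
K/G = 145 / 31.0714 = 4.667


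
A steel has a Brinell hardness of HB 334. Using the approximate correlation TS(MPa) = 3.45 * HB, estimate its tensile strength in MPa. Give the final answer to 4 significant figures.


TS (MPa) = 3.45 * HB
TS = 3.45 * 334
TS = 1152 MPa


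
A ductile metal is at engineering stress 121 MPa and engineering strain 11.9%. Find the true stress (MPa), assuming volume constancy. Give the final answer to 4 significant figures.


sigma_true = sigma_eng * (1 + epsilon_eng)
sigma_true = 121 * (1 + 0.119)
sigma_true = 135.4 MPa


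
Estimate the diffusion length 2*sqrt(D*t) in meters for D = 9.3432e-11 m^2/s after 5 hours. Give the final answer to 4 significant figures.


t = 5 hr = 18000 s
Diffusion length = 2*sqrt(D*t)
= 2*sqrt(9.3432e-11 * 18000)
= 2.594e-03 m


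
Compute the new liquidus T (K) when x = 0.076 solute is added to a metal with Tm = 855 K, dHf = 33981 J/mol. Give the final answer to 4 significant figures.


dT = R*Tm^2*x / dHf
dT = 8.314 * 855^2 * 0.076 / 33981
dT = 13.5931 K
T_new = 855 - 13.5931 = 841.4 K


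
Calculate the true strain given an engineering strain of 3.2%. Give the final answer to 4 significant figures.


epsilon_true = ln(1 + epsilon_eng)
epsilon_true = ln(1 + 0.032)
epsilon_true = 0.0315


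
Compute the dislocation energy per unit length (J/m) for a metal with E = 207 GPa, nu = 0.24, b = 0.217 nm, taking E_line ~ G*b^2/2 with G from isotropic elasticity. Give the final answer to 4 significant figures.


Step 1: G = E / (2*(1+nu))
G = 207 / (2*(1+0.24)) = 83.4677 GPa = 8.34677e+10 Pa
Step 2: E_line = G*b^2/2
b = 0.217 nm = 2.17e-10 m
E_line = 0.5 * 8.34677e+10 * (2.17e-10)^2 = 1.965e-09 J/m


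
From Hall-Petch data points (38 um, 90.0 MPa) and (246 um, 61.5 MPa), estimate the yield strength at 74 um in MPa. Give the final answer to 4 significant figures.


sigma_y = sigma0 + k / sqrt(d)
1/sqrt(d1) = 1/sqrt(3.8e-05) = 162.221;  1/sqrt(d2) = 63.7577
k = (sigma1 - sigma2) / (1/sqrt(d1) - 1/sqrt(d2)) = (90.0 - 61.5) / (162.221 - 63.7577) = 0.289447 MPa*m^0.5
sigma0 = sigma1 - k/sqrt(d1) = 90.0 - 0.289447*162.221 = 43.0456 MPa
sigma_y(d3) = 43.0456 + 0.289447 / sqrt(7.4e-05) = 76.69 MPa


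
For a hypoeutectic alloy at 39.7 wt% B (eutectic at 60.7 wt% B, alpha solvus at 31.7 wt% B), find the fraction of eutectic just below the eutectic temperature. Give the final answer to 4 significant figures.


f_primary = (C_e - C0) / (C_e - C_alpha_max)
f_primary = (60.7 - 39.7) / (60.7 - 31.7)
f_primary = 0.724138
f_eutectic = 1 - 0.724138 = 0.2759


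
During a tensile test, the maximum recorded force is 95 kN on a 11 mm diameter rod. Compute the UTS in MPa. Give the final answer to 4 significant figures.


A0 = pi*(d/2)^2 = pi*(11/2)^2 = 95.0332 mm^2
UTS = F_max / A0 = 95*1000 / 95.0332
UTS = 999.7 MPa


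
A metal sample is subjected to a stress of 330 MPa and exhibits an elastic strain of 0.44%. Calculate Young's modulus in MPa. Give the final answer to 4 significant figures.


E = sigma / epsilon
epsilon = 0.44% = 4.4e-03
E = 330 / 4.4e-03
E = 75000 MPa


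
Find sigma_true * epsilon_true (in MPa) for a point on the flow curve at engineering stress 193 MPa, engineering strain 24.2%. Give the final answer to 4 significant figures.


sigma_true = sigma_eng * (1 + epsilon_eng)
sigma_true = 193 * (1 + 0.242) = 239.706 MPa
epsilon_true = ln(1 + epsilon_eng)
epsilon_true = ln(1 + 0.242) = 0.216723
sigma_true * epsilon_true = 239.706 * 0.216723 = 51.95 MPa


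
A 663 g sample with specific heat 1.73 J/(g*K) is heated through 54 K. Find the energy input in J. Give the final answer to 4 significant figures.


Q = m * cp * dT
Q = 663 * 1.73 * 54
Q = 61940 J


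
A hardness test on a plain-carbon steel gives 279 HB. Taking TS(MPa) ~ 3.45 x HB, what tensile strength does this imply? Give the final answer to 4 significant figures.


TS (MPa) = 3.45 * HB
TS = 3.45 * 279
TS = 962.6 MPa


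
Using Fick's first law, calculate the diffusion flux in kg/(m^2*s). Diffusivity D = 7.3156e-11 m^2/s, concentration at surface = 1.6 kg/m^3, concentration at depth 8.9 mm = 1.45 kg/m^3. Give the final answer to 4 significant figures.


J = -D * (dC/dx) = D * (C1 - C2) / dx
J = 7.3156e-11 * (1.6 - 1.45) / 8.9e-03
J = 1.233e-09 kg/(m^2*s)


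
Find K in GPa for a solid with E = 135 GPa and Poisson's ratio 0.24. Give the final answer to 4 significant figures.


K = E / (3*(1-2*nu))
K = 135 / (3*(1-2*0.24))
K = 86.54 GPa


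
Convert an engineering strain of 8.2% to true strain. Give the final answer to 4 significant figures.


epsilon_true = ln(1 + epsilon_eng)
epsilon_true = ln(1 + 0.082)
epsilon_true = 0.07881


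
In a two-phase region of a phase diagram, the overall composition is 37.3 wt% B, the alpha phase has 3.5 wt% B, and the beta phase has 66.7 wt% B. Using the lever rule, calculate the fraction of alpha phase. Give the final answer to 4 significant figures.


f_alpha = (C_beta - C0) / (C_beta - C_alpha)
f_alpha = (66.7 - 37.3) / (66.7 - 3.5)
f_alpha = 0.4652


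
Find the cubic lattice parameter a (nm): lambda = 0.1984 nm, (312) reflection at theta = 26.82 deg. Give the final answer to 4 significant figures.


d = lambda / (2*sin(theta))
d = 0.1984 / (2*sin(26.82 deg))
d = 0.219863 nm
a = d * sqrt(h^2+k^2+l^2) = 0.219863 * sqrt(14)
a = 0.8227 nm


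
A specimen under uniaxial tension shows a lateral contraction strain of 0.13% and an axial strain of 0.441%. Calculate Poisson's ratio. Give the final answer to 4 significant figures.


nu = -epsilon_lat / epsilon_axial
Lateral strain is contraction (negative), so using magnitudes:
nu = 0.13 / 0.441
nu = 0.2948


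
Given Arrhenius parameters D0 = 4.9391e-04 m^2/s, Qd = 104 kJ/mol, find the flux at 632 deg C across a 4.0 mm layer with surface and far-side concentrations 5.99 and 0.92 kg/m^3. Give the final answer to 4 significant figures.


Step 1: D = D0 * exp(-Qd/(R*T))
T = 632 + 273.15 = 905.15 K
D = 4.9391e-04 * exp(-104e3 / (8.314 * 905.15)) = 4.9178e-10 m^2/s
Step 2: J = D * (C1 - C2) / dx
J = 4.9178e-10 * (5.99 - 0.92) / 4e-03
J = 6.233e-07 kg/(m^2*s)


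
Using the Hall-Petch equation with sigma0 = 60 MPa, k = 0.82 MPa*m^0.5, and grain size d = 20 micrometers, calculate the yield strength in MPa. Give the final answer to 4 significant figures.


sigma_y = sigma0 + k / sqrt(d)
d = 20 um = 2e-05 m
sigma_y = 60 + 0.82 / sqrt(2e-05)
sigma_y = 243.4 MPa


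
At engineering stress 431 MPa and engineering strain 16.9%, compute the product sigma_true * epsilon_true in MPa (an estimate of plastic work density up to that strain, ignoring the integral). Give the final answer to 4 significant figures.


sigma_true = sigma_eng * (1 + epsilon_eng)
sigma_true = 431 * (1 + 0.169) = 503.839 MPa
epsilon_true = ln(1 + epsilon_eng)
epsilon_true = ln(1 + 0.169) = 0.156149
sigma_true * epsilon_true = 503.839 * 0.156149 = 78.67 MPa


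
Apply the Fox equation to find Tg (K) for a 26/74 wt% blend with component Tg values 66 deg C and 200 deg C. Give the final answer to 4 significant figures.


1/Tg = w1/Tg1 + w2/Tg2 (in Kelvin)
Tg1 = 339.15 K, Tg2 = 473.15 K
1/Tg = 0.26/339.15 + 0.74/473.15
Tg = 429.1 K


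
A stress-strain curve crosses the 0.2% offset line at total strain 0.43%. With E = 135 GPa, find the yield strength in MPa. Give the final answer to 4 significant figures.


Offset strain = 0.002
Elastic strain at yield = total_strain - offset = 4.3e-03 - 0.002 = 2.3e-03
sigma_y = E * elastic_strain = 135000 * 2.3e-03
sigma_y = 310.5 MPa


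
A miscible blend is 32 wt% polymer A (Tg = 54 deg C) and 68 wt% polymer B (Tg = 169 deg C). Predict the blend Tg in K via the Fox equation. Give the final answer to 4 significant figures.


1/Tg = w1/Tg1 + w2/Tg2 (in Kelvin)
Tg1 = 327.15 K, Tg2 = 442.15 K
1/Tg = 0.32/327.15 + 0.68/442.15
Tg = 397.4 K


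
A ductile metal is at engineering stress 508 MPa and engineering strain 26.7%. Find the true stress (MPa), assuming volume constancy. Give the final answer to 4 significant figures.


sigma_true = sigma_eng * (1 + epsilon_eng)
sigma_true = 508 * (1 + 0.267)
sigma_true = 643.6 MPa


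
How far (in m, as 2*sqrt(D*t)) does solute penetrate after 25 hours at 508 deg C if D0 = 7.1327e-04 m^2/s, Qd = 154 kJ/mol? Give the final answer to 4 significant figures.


Step 1: D = D0 * exp(-Qd/(R*T))
T = 781.15 K
D = 7.1327e-04 * exp(-154e3 / (8.314 * 781.15)) = 3.58981e-14 m^2/s
Step 2: L = 2*sqrt(D*t)
t = 25 h = 90000 s
L = 2*sqrt(3.58981e-14 * 90000) = 1.137e-04 m


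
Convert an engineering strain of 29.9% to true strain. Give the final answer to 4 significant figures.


epsilon_true = ln(1 + epsilon_eng)
epsilon_true = ln(1 + 0.299)
epsilon_true = 0.2616


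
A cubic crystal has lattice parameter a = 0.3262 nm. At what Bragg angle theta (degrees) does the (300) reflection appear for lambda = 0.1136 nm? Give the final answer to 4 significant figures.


d = a / sqrt(h^2+k^2+l^2)
d = 0.3262 / sqrt(9) = 0.108733 nm
lambda = 2*d*sin(theta)  =>  sin(theta) = lambda / (2*d)
sin(theta) = 0.1136 / (2 * 0.108733) = 0.522379
theta = 31.49 deg


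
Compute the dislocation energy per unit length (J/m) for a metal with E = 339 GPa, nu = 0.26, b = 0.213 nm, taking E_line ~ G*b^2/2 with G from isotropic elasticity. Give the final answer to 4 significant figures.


Step 1: G = E / (2*(1+nu))
G = 339 / (2*(1+0.26)) = 134.524 GPa = 1.34524e+11 Pa
Step 2: E_line = G*b^2/2
b = 0.213 nm = 2.13e-10 m
E_line = 0.5 * 1.34524e+11 * (2.13e-10)^2 = 3.052e-09 J/m


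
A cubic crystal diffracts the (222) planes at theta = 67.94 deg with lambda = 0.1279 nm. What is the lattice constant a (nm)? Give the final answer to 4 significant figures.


d = lambda / (2*sin(theta))
d = 0.1279 / (2*sin(67.94 deg))
d = 0.0690015 nm
a = d * sqrt(h^2+k^2+l^2) = 0.0690015 * sqrt(12)
a = 0.239 nm


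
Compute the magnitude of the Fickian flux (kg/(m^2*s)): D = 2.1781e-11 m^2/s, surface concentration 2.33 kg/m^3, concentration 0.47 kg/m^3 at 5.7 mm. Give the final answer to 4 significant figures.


J = -D * (dC/dx) = D * (C1 - C2) / dx
J = 2.1781e-11 * (2.33 - 0.47) / 5.7e-03
J = 7.107e-09 kg/(m^2*s)


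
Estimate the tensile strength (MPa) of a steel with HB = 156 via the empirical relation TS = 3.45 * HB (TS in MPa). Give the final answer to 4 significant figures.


TS (MPa) = 3.45 * HB
TS = 3.45 * 156
TS = 538.2 MPa


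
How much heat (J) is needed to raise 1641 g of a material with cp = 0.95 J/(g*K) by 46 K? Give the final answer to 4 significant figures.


Q = m * cp * dT
Q = 1641 * 0.95 * 46
Q = 71710 J


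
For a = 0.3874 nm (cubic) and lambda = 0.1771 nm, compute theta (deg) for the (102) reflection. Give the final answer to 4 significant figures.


d = a / sqrt(h^2+k^2+l^2)
d = 0.3874 / sqrt(5) = 0.173251 nm
lambda = 2*d*sin(theta)  =>  sin(theta) = lambda / (2*d)
sin(theta) = 0.1771 / (2 * 0.173251) = 0.511109
theta = 30.74 deg


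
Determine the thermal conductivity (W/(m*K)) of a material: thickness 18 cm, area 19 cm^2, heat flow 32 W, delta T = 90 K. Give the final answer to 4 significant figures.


k = Q*L / (A*dT)
L = 0.18 m, A = 1.9e-03 m^2
k = 32 * 0.18 / (1.9e-03 * 90)
k = 33.68 W/(m*K)


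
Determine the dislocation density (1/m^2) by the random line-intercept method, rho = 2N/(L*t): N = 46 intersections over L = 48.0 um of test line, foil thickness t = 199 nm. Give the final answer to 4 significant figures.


rho = 2N / (L * t)
L = 48.0 um = 4.8e-05 m, t = 199 nm = 1.99e-07 m
rho = 2 * 46 / (4.8e-05 * 1.99e-07)
rho = 9.631e+12 1/m^2


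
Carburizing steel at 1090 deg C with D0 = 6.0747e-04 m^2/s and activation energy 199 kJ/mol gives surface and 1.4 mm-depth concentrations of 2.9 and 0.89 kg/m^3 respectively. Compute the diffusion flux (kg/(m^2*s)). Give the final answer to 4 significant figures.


Step 1: D = D0 * exp(-Qd/(R*T))
T = 1090 + 273.15 = 1363.15 K
D = 6.0747e-04 * exp(-199e3 / (8.314 * 1363.15)) = 1.43799e-11 m^2/s
Step 2: J = D * (C1 - C2) / dx
J = 1.43799e-11 * (2.9 - 0.89) / 1.4e-03
J = 2.065e-08 kg/(m^2*s)


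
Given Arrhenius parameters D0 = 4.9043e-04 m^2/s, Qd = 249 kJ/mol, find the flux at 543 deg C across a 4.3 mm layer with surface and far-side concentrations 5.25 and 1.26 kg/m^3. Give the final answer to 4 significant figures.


Step 1: D = D0 * exp(-Qd/(R*T))
T = 543 + 273.15 = 816.15 K
D = 4.9043e-04 * exp(-249e3 / (8.314 * 816.15)) = 5.67132e-20 m^2/s
Step 2: J = D * (C1 - C2) / dx
J = 5.67132e-20 * (5.25 - 1.26) / 4.3e-03
J = 5.262e-17 kg/(m^2*s)


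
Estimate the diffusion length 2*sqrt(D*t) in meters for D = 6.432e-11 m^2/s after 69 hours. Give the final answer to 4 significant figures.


t = 69 hr = 248400 s
Diffusion length = 2*sqrt(D*t)
= 2*sqrt(6.432e-11 * 248400)
= 7.994e-03 m


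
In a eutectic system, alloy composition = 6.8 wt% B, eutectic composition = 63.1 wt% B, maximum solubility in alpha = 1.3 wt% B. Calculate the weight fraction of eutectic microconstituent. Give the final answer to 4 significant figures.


f_primary = (C_e - C0) / (C_e - C_alpha_max)
f_primary = (63.1 - 6.8) / (63.1 - 1.3)
f_primary = 0.911003
f_eutectic = 1 - 0.911003 = 0.089


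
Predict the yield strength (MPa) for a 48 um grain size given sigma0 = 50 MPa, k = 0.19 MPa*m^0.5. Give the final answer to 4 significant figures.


sigma_y = sigma0 + k / sqrt(d)
d = 48 um = 4.8e-05 m
sigma_y = 50 + 0.19 / sqrt(4.8e-05)
sigma_y = 77.42 MPa


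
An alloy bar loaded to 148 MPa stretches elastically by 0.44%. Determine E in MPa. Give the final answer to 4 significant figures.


E = sigma / epsilon
epsilon = 0.44% = 4.4e-03
E = 148 / 4.4e-03
E = 33640 MPa


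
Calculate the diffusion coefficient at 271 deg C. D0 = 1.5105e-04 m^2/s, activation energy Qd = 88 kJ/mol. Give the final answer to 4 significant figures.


D = D0 * exp(-Qd / (R*T))
T = 544.15 K
D = 1.5105e-04 * exp(-88e3 / (8.314 * 544.15))
D = 5.388e-13 m^2/s


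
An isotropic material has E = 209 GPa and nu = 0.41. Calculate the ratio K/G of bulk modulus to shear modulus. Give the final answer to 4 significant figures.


G = E / (2*(1+nu))
G = 209 / (2*(1+0.41)) = 74.1135 GPa
K = E / (3*(1-2*nu))
K = 209 / (3*(1-2*0.41)) = 387.037 GPa
K/G = 387.037 / 74.1135 = 5.222
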